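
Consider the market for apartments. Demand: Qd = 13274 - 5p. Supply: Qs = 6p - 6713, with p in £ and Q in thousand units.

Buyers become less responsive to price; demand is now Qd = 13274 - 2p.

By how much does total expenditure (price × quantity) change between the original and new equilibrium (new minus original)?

Original equilibrium: 13274 - 5p = 6p - 6713 gives 19987 = 11p, so p = 1817 and Q = 4189.
The new curves are Qd = 13274 - 2p (demand) and Qs = 6p - 6713 (supply).
Clearing the new market: 13274 - 2p = 6p - 6713, so p = 2498.375 and Q = 8277.25.
Expenditure moves from 1817×4189 = 7611413 to 2498.375×8277.25 = 20679674.46875; change = +13068261.46875.

+13068261.46875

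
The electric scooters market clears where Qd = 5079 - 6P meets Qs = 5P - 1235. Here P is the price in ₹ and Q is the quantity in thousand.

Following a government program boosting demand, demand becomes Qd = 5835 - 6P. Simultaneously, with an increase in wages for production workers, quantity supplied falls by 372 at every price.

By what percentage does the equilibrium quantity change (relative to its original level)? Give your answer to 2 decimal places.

+8.61

Before the shock: 5079 - 6P = 5P - 1235 ⇒ 6314 = 11P ⇒ P = 574, Q = 1635.
The new curves are Qd = 5835 - 6P (demand) and Qs = 5P - 1607 (supply).
Equate the new curves: 5835 - 6P = 5P - 1607, giving 7442 = 11P, P = 7442/11 ≈ 676.5455, Q = 19533/11 ≈ 1775.7273.
%ΔQ = (1775.7273 − 1635) / 1635 × 100 = +8.61%.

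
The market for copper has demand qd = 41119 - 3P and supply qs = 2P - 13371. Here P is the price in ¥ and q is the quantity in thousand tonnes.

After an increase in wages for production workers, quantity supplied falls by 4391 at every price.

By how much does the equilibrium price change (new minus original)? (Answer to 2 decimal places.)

+878.20

Original equilibrium: 41119 - 3P = 2P - 13371 gives 54490 = 5P, so P = 10898 and q = 8425.
The shock moves the curves to qd = 41119 - 3P and qs = 2P - 17762.
Equate the new curves: 41119 - 3P = 2P - 17762, giving 58881 = 5P, P = 11776.2, q = 5790.4.
ΔP = 11776.2 − 10898 = +878.20.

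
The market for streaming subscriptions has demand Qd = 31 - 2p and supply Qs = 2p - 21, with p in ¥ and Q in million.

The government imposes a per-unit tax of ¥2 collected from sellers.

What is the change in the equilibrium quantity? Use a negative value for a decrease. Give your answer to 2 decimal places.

-2.00

Initially, 31 - 2p = 2p - 21, so 52 = 4p and p = 13, Q = 5.
Since sellers keep the price net of the tax, the effective supply curve becomes Qs = 2p - 25.
Setting them equal: 31 - 2p = 2p - 25 → 56 = 4p, so p = 14 and Q = 3.
ΔQ = 3 − 5 = -2.00.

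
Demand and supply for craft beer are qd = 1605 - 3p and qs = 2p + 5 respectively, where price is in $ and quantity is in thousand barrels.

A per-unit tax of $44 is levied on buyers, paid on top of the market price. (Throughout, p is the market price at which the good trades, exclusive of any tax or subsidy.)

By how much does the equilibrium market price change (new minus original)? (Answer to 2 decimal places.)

-26.40

Original equilibrium: 1605 - 3p = 2p + 5 gives 1600 = 5p, so p = 320 and q = 645.
Since buyers pay the price plus the tax, the effective demand curve becomes qd = 1473 - 3p.
New equilibrium: 1473 - 3p = 2p + 5 ⇒ 1468 = 5p ⇒ p = 293.6, q = 592.2.
Δp = 293.6 − 320 = -26.40.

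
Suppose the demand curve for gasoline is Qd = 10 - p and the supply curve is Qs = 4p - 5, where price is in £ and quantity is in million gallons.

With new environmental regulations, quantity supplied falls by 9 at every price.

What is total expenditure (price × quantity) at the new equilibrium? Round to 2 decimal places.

24.96

Original equilibrium: 10 - p = 4p - 5 gives 15 = 5p, so p = 3 and Q = 7.
The shock moves the curves to Qd = 10 - p and Qs = 4p - 14.
Equate the new curves: 10 - p = 4p - 14, giving 24 = 5p, p = 4.8, Q = 5.2.
New expenditure = 4.8 × 5.2 = 24.96.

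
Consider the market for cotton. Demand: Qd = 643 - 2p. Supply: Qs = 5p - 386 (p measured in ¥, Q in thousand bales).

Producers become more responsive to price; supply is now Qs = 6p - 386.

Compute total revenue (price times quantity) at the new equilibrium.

Initially, 643 - 2p = 5p - 386, so 1029 = 7p and p = 147, Q = 349.
With the change applied: demand Qd = 643 - 2p, supply Qs = 6p - 386.
Equate the new curves: 643 - 2p = 6p - 386, giving 1029 = 8p, p = 128.625, Q = 385.75.
New expenditure = 128.625 × 385.75 = 49617.09375.

49617.09375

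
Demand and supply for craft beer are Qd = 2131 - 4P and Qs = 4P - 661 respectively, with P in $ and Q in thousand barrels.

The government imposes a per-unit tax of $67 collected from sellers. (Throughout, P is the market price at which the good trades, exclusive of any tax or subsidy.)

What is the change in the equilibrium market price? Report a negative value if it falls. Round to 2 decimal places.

Original equilibrium: 2131 - 4P = 4P - 661 gives 2792 = 8P, so P = 349 and Q = 735.
Since sellers keep the price net of the tax, the effective supply curve becomes Qs = 4P - 929.
New equilibrium: 2131 - 4P = 4P - 929 ⇒ 3060 = 8P ⇒ P = 382.5, Q = 601.
ΔP = 382.5 − 349 = +33.50.

+33.50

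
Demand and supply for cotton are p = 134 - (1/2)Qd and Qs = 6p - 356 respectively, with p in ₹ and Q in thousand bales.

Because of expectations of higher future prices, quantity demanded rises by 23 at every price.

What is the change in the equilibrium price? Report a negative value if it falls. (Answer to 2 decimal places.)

+2.88

Solve the original market: 268 - 2p = 6p - 356, hence p = 78 and Q = 112.
With the change applied: demand Qd = 291 - 2p, supply Qs = 6p - 356.
New equilibrium: 291 - 2p = 6p - 356 ⇒ 647 = 8p ⇒ p = 80.875, Q = 129.25.
Δp = 80.875 − 78 = +2.88.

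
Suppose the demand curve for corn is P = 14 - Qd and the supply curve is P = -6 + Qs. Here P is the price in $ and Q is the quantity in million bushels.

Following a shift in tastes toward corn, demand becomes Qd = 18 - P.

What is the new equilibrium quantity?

12

Initially, 14 - P = P + 6, so 8 = 2P and P = 4, Q = 10.
The shock moves the curves to Qd = 18 - P and Qs = P + 6.
Equate the new curves: 18 - P = P + 6, giving 12 = 2P, P = 6, Q = 12.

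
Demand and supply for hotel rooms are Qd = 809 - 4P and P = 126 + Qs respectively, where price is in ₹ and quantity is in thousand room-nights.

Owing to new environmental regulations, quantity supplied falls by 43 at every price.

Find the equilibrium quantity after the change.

26.6

Initially, 809 - 4P = P - 126, so 935 = 5P and P = 187, Q = 61.
The shock moves the curves to Qd = 809 - 4P and Qs = P - 169.
Clearing the new market: 809 - 4P = P - 169, so P = 195.6 and Q = 26.6.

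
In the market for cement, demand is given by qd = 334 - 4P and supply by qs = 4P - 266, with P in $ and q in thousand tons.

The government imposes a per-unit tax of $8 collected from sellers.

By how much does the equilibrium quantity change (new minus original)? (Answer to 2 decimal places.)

-16.00

Initially, 334 - 4P = 4P - 266, so 600 = 8P and P = 75, q = 34.
Since sellers keep the price net of the tax, the effective supply curve becomes qs = 4P - 298.
New equilibrium: 334 - 4P = 4P - 298 ⇒ 632 = 8P ⇒ P = 79, q = 18.
Δq = 18 − 34 = -16.00.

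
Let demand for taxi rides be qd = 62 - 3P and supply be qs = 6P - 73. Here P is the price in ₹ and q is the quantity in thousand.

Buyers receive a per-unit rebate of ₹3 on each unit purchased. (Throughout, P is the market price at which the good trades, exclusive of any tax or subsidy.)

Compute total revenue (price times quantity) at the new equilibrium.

Initially, 62 - 3P = 6P - 73, so 135 = 9P and P = 15, q = 17.
Since buyers' out-of-pocket price is the market price minus the rebate, the effective demand curve becomes qd = 71 - 3P.
Setting them equal: 71 - 3P = 6P - 73 → 144 = 9P, so P = 16 and q = 23.
New expenditure = 16 × 23 = 368.

368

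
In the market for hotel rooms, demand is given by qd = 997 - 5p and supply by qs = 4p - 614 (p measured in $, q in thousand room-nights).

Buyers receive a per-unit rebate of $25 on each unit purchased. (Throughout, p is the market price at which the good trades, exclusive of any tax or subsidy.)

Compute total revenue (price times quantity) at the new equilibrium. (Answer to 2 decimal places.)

30390.72

Solve the original market: 997 - 5p = 4p - 614, hence p = 179 and q = 102.
Since buyers' out-of-pocket price is the market price minus the rebate, the effective demand curve becomes qd = 1122 - 5p.
Clearing the new market: 1122 - 5p = 4p - 614, so p = 1736/9 ≈ 192.8889 and q = 1418/9 ≈ 157.5556.
New expenditure = 192.8889 × 157.5556 = 30390.72.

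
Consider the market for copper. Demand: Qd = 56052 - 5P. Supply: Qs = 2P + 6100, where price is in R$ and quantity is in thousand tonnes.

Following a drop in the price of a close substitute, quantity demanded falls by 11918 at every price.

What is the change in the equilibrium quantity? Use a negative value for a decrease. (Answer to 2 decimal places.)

-3405.14

Original equilibrium: 56052 - 5P = 2P + 6100 gives 49952 = 7P, so P = 7136 and Q = 20372.
With the change applied: demand Qd = 44134 - 5P, supply Qs = 2P + 6100.
Clearing the new market: 44134 - 5P = 2P + 6100, so P = 38034/7 ≈ 5433.4286 and Q = 118768/7 ≈ 16966.8571.
ΔQ = 16966.8571 − 20372 = -3405.14.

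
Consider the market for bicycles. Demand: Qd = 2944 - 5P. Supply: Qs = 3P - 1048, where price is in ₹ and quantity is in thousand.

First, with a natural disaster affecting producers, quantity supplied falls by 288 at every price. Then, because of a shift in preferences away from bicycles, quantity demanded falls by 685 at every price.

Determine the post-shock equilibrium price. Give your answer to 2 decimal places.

Initially, 2944 - 5P = 3P - 1048, so 3992 = 8P and P = 499, Q = 449.
With the change applied: demand Qd = 2259 - 5P, supply Qs = 3P - 1336.
Clearing the new market: 2259 - 5P = 3P - 1336, so P = 449.375 and Q = 12.125.

449.38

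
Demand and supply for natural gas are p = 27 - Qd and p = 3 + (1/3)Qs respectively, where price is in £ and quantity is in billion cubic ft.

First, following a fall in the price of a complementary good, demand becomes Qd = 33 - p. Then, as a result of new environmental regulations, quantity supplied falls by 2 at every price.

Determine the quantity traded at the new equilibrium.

Original equilibrium: 27 - p = 3p - 9 gives 36 = 4p, so p = 9 and Q = 18.
The shock moves the curves to Qd = 33 - p and Qs = 3p - 11.
Setting them equal: 33 - p = 3p - 11 → 44 = 4p, so p = 11 and Q = 22.

22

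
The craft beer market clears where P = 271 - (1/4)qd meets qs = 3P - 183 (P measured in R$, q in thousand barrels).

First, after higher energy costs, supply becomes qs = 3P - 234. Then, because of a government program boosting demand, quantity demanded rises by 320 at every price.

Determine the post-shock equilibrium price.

234

Solve the original market: 1084 - 4P = 3P - 183, hence P = 181 and q = 360.
With the change applied: demand qd = 1404 - 4P, supply qs = 3P - 234.
Equate the new curves: 1404 - 4P = 3P - 234, giving 1638 = 7P, P = 234, q = 468.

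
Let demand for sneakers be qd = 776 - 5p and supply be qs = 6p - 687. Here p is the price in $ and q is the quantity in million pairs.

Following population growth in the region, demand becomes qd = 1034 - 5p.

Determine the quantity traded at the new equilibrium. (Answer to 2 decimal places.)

251.73

Original equilibrium: 776 - 5p = 6p - 687 gives 1463 = 11p, so p = 133 and q = 111.
The new curves are qd = 1034 - 5p (demand) and qs = 6p - 687 (supply).
Clearing the new market: 1034 - 5p = 6p - 687, so p = 1721/11 ≈ 156.4545 and q = 2769/11 ≈ 251.7273.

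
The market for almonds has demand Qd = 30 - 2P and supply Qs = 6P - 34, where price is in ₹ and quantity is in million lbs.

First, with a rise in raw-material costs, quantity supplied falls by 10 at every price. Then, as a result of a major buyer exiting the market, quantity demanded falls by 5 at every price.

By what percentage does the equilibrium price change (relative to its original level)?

+7.8125

Solve the original market: 30 - 2P = 6P - 34, hence P = 8 and Q = 14.
With the change applied: demand Qd = 25 - 2P, supply Qs = 6P - 44.
Clearing the new market: 25 - 2P = 6P - 44, so P = 8.625 and Q = 7.75.
%ΔP = (8.625 − 8) / 8 × 100 = +7.8125%.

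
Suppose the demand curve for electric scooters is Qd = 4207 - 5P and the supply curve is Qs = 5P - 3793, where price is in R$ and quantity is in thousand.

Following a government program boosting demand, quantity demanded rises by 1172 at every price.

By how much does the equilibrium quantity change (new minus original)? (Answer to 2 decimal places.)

+586.00

Before the shock: 4207 - 5P = 5P - 3793 ⇒ 8000 = 10P ⇒ P = 800, Q = 207.
With the change applied: demand Qd = 5379 - 5P, supply Qs = 5P - 3793.
Clearing the new market: 5379 - 5P = 5P - 3793, so P = 917.2 and Q = 793.
ΔQ = 793 − 207 = +586.00.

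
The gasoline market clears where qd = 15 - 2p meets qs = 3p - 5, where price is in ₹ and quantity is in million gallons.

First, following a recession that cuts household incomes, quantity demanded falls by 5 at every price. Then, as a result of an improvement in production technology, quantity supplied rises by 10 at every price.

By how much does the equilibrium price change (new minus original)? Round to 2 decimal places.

Solve the original market: 15 - 2p = 3p - 5, hence p = 4 and q = 7.
With the change applied: demand qd = 10 - 2p, supply qs = 3p + 5.
Clearing the new market: 10 - 2p = 3p + 5, so p = 1 and q = 8.
Δp = 1 − 4 = -3.00.

-3.00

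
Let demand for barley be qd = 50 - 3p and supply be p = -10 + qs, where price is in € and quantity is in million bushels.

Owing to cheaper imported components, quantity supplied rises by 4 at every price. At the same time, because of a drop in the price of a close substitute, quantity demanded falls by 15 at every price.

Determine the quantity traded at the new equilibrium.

Before the shock: 50 - 3p = p + 10 ⇒ 40 = 4p ⇒ p = 10, q = 20.
With the change applied: demand qd = 35 - 3p, supply qs = p + 14.
Setting them equal: 35 - 3p = p + 14 → 21 = 4p, so p = 5.25 and q = 19.25.

19.25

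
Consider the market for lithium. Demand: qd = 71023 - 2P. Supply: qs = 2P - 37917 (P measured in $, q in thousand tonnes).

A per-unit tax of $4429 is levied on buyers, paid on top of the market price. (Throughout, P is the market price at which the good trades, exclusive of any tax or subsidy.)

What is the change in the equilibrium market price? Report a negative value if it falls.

Original equilibrium: 71023 - 2P = 2P - 37917 gives 108940 = 4P, so P = 27235 and q = 16553.
Since buyers pay the price plus the tax, the effective demand curve becomes qd = 62165 - 2P.
Setting them equal: 62165 - 2P = 2P - 37917 → 100082 = 4P, so P = 25020.5 and q = 12124.
ΔP = 25020.5 − 27235 = -2214.5.

-2214.5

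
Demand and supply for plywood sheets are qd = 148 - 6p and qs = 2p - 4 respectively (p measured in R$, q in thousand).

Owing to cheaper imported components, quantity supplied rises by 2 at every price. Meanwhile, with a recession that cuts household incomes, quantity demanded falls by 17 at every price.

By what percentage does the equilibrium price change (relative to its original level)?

-12.5

Original equilibrium: 148 - 6p = 2p - 4 gives 152 = 8p, so p = 19 and q = 34.
The shock moves the curves to qd = 131 - 6p and qs = 2p - 2.
Clearing the new market: 131 - 6p = 2p - 2, so p = 16.625 and q = 31.25.
%Δp = (16.625 − 19) / 19 × 100 = -12.5%.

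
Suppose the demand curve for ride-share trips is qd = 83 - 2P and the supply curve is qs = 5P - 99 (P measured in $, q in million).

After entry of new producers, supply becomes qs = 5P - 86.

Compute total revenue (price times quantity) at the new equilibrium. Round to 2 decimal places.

838.10

Solve the original market: 83 - 2P = 5P - 99, hence P = 26 and q = 31.
The new curves are qd = 83 - 2P (demand) and qs = 5P - 86 (supply).
Equate the new curves: 83 - 2P = 5P - 86, giving 169 = 7P, P = 169/7 ≈ 24.1429, q = 243/7 ≈ 34.7143.
New expenditure = 24.1429 × 34.7143 = 838.10.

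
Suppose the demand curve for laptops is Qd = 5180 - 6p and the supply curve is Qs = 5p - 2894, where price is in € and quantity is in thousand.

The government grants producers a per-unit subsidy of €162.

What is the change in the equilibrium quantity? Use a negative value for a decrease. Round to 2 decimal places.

Solve the original market: 5180 - 6p = 5p - 2894, hence p = 734 and Q = 776.
Since sellers receive the price plus the subsidy, the effective supply curve becomes Qs = 5p - 2084.
Setting them equal: 5180 - 6p = 5p - 2084 → 7264 = 11p, so p = 7264/11 ≈ 660.3636 and Q = 13396/11 ≈ 1217.8182.
ΔQ = 1217.8182 − 776 = +441.82.

+441.82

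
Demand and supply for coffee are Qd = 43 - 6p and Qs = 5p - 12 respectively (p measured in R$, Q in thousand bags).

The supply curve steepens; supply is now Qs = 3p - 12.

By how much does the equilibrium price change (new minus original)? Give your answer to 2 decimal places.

Before the shock: 43 - 6p = 5p - 12 ⇒ 55 = 11p ⇒ p = 5, Q = 13.
The shock moves the curves to Qd = 43 - 6p and Qs = 3p - 12.
Setting them equal: 43 - 6p = 3p - 12 → 55 = 9p, so p = 55/9 ≈ 6.1111 and Q = 19/3 ≈ 6.3333.
Δp = 6.1111 − 5 = +1.11.

+1.11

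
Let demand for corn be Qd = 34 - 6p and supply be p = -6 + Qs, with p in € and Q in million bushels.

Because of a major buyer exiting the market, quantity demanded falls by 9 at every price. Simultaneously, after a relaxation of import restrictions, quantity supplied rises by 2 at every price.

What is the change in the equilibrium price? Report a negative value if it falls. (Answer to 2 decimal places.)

-1.57

Original equilibrium: 34 - 6p = p + 6 gives 28 = 7p, so p = 4 and Q = 10.
The shock moves the curves to Qd = 25 - 6p and Qs = p + 8.
Equate the new curves: 25 - 6p = p + 8, giving 17 = 7p, p = 17/7 ≈ 2.4286, Q = 73/7 ≈ 10.4286.
Δp = 2.4286 − 4 = -1.57.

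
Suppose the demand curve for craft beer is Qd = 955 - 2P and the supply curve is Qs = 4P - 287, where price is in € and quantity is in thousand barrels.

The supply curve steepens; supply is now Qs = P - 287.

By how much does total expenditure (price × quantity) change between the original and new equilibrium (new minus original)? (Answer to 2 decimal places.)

-59409.00

Solve the original market: 955 - 2P = 4P - 287, hence P = 207 and Q = 541.
The new curves are Qd = 955 - 2P (demand) and Qs = P - 287 (supply).
Setting them equal: 955 - 2P = P - 287 → 1242 = 3P, so P = 414 and Q = 127.
Expenditure moves from 207×541 = 111987 to 414×127 = 52578; change = -59409.00.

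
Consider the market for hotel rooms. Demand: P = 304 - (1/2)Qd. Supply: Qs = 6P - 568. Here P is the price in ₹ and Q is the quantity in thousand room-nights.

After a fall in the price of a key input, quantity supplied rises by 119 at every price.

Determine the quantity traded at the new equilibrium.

343.75

Initially, 608 - 2P = 6P - 568, so 1176 = 8P and P = 147, Q = 314.
The new curves are Qd = 608 - 2P (demand) and Qs = 6P - 449 (supply).
Setting them equal: 608 - 2P = 6P - 449 → 1057 = 8P, so P = 132.125 and Q = 343.75.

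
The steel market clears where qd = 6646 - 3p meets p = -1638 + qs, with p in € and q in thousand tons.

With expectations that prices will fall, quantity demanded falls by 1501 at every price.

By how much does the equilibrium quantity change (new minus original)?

Solve the original market: 6646 - 3p = p + 1638, hence p = 1252 and q = 2890.
With the change applied: demand qd = 5145 - 3p, supply qs = p + 1638.
New equilibrium: 5145 - 3p = p + 1638 ⇒ 3507 = 4p ⇒ p = 876.75, q = 2514.75.
Δq = 2514.75 − 2890 = -375.25.

-375.25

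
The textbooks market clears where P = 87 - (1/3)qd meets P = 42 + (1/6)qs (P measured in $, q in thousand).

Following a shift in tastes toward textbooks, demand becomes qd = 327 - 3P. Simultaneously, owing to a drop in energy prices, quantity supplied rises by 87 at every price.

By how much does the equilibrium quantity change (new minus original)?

Before the shock: 261 - 3P = 6P - 252 ⇒ 513 = 9P ⇒ P = 57, q = 90.
After the shift, demand is qd = 327 - 3P and supply is qs = 6P - 165.
Setting them equal: 327 - 3P = 6P - 165 → 492 = 9P, so P = 164/3 ≈ 54.6667 and q = 163.
Δq = 163 − 90 = +73.

+73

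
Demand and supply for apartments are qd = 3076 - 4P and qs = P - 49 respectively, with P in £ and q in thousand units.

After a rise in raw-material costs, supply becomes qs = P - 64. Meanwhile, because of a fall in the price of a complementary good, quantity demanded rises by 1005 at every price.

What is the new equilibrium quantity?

Before the shock: 3076 - 4P = P - 49 ⇒ 3125 = 5P ⇒ P = 625, q = 576.
The new curves are qd = 4081 - 4P (demand) and qs = P - 64 (supply).
Equate the new curves: 4081 - 4P = P - 64, giving 4145 = 5P, P = 829, q = 765.

765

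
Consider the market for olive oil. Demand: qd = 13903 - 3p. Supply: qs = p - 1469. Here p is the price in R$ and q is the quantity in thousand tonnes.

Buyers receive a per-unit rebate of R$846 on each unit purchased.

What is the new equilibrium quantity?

Initially, 13903 - 3p = p - 1469, so 15372 = 4p and p = 3843, q = 2374.
Since buyers' out-of-pocket price is the market price minus the rebate, the effective demand curve becomes qd = 16441 - 3p.
Equate the new curves: 16441 - 3p = p - 1469, giving 17910 = 4p, p = 4477.5, q = 3008.5.

3008.5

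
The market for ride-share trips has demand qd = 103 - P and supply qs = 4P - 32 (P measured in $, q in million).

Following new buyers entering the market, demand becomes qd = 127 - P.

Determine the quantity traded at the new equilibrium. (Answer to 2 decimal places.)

95.20

Original equilibrium: 103 - P = 4P - 32 gives 135 = 5P, so P = 27 and q = 76.
The shock moves the curves to qd = 127 - P and qs = 4P - 32.
New equilibrium: 127 - P = 4P - 32 ⇒ 159 = 5P ⇒ P = 31.8, q = 95.2.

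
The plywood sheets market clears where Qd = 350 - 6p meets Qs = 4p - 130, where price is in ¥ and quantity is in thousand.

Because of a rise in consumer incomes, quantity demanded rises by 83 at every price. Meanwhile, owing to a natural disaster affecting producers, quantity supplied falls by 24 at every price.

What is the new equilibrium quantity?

Solve the original market: 350 - 6p = 4p - 130, hence p = 48 and Q = 62.
With the change applied: demand Qd = 433 - 6p, supply Qs = 4p - 154.
New equilibrium: 433 - 6p = 4p - 154 ⇒ 587 = 10p ⇒ p = 58.7, Q = 80.8.

80.8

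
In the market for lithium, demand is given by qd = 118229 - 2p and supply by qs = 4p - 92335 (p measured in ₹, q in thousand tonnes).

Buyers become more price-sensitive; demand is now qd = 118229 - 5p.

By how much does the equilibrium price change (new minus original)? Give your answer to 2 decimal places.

Solve the original market: 118229 - 2p = 4p - 92335, hence p = 35094 and q = 48041.
The shock moves the curves to qd = 118229 - 5p and qs = 4p - 92335.
Setting them equal: 118229 - 5p = 4p - 92335 → 210564 = 9p, so p = 23396 and q = 1249.
Δp = 23396 − 35094 = -11698.00.

-11698.00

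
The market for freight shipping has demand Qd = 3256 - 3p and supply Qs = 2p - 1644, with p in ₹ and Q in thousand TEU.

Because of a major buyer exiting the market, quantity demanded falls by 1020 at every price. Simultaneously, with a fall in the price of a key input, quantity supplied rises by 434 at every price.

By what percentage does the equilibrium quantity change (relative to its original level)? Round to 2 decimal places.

Original equilibrium: 3256 - 3p = 2p - 1644 gives 4900 = 5p, so p = 980 and Q = 316.
The shock moves the curves to Qd = 2236 - 3p and Qs = 2p - 1210.
New equilibrium: 2236 - 3p = 2p - 1210 ⇒ 3446 = 5p ⇒ p = 689.2, Q = 168.4.
%ΔQ = (168.4 − 316) / 316 × 100 = -46.71%.

-46.71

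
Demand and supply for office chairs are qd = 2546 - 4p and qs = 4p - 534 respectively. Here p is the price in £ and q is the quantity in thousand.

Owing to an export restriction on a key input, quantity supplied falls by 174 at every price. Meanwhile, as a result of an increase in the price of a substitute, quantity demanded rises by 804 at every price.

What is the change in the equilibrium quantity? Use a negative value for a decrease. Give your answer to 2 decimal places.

+315.00

Original equilibrium: 2546 - 4p = 4p - 534 gives 3080 = 8p, so p = 385 and q = 1006.
With the change applied: demand qd = 3350 - 4p, supply qs = 4p - 708.
Setting them equal: 3350 - 4p = 4p - 708 → 4058 = 8p, so p = 507.25 and q = 1321.
Δq = 1321 − 1006 = +315.00.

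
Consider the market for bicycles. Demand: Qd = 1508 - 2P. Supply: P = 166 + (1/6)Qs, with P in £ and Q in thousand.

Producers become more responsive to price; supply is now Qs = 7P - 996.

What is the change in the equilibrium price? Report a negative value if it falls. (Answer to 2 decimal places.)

-34.78

Original equilibrium: 1508 - 2P = 6P - 996 gives 2504 = 8P, so P = 313 and Q = 882.
With the change applied: demand Qd = 1508 - 2P, supply Qs = 7P - 996.
Setting them equal: 1508 - 2P = 7P - 996 → 2504 = 9P, so P = 2504/9 ≈ 278.2222 and Q = 8564/9 ≈ 951.5556.
ΔP = 278.2222 − 313 = -34.78.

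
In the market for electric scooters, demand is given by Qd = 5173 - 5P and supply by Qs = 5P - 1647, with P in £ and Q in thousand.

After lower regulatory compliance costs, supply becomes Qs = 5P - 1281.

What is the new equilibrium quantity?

1946

Solve the original market: 5173 - 5P = 5P - 1647, hence P = 682 and Q = 1763.
After the shift, demand is Qd = 5173 - 5P and supply is Qs = 5P - 1281.
Equate the new curves: 5173 - 5P = 5P - 1281, giving 6454 = 10P, P = 645.4, Q = 1946.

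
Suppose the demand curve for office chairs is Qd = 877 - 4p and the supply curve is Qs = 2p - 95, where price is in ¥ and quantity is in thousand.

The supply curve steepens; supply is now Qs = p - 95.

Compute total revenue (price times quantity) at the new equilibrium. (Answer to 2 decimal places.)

Before the shock: 877 - 4p = 2p - 95 ⇒ 972 = 6p ⇒ p = 162, Q = 229.
The new curves are Qd = 877 - 4p (demand) and Qs = p - 95 (supply).
Setting them equal: 877 - 4p = p - 95 → 972 = 5p, so p = 194.4 and Q = 99.4.
New expenditure = 194.4 × 99.4 = 19323.36.

19323.36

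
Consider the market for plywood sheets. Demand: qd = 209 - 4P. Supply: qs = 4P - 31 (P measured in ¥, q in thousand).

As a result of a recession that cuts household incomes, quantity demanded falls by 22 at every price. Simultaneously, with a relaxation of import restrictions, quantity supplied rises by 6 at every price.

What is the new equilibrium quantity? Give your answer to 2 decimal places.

Before the shock: 209 - 4P = 4P - 31 ⇒ 240 = 8P ⇒ P = 30, q = 89.
The shock moves the curves to qd = 187 - 4P and qs = 4P - 25.
Setting them equal: 187 - 4P = 4P - 25 → 212 = 8P, so P = 26.5 and q = 81.

81.00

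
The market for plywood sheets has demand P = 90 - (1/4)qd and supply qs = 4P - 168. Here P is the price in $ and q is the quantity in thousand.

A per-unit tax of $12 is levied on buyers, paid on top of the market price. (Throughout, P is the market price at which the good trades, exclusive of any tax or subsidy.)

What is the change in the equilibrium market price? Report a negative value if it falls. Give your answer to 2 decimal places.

-6.00

Before the shock: 360 - 4P = 4P - 168 ⇒ 528 = 8P ⇒ P = 66, q = 96.
Since buyers pay the price plus the tax, the effective demand curve becomes qd = 312 - 4P.
New equilibrium: 312 - 4P = 4P - 168 ⇒ 480 = 8P ⇒ P = 60, q = 72.
ΔP = 60 − 66 = -6.00.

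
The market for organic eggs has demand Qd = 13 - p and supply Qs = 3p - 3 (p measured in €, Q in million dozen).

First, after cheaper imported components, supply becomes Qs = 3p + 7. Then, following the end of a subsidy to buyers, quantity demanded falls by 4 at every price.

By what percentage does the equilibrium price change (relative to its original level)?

Solve the original market: 13 - p = 3p - 3, hence p = 4 and Q = 9.
With the change applied: demand Qd = 9 - p, supply Qs = 3p + 7.
Setting them equal: 9 - p = 3p + 7 → 2 = 4p, so p = 0.5 and Q = 8.5.
%Δp = (0.5 − 4) / 4 × 100 = -87.5%.

-87.5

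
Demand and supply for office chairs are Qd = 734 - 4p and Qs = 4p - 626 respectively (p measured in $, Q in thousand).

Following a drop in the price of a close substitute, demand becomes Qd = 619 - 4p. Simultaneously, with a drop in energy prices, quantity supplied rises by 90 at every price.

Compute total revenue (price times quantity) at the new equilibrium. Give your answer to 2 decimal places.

5991.56

Solve the original market: 734 - 4p = 4p - 626, hence p = 170 and Q = 54.
After the shift, demand is Qd = 619 - 4p and supply is Qs = 4p - 536.
Equate the new curves: 619 - 4p = 4p - 536, giving 1155 = 8p, p = 144.375, Q = 41.5.
New expenditure = 144.375 × 41.5 = 5991.56.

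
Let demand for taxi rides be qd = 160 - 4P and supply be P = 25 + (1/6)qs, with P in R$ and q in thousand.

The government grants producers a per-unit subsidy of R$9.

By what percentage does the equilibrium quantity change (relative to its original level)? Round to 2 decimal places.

Initially, 160 - 4P = 6P - 150, so 310 = 10P and P = 31, q = 36.
Since sellers receive the price plus the subsidy, the effective supply curve becomes qs = 6P - 96.
New equilibrium: 160 - 4P = 6P - 96 ⇒ 256 = 10P ⇒ P = 25.6, q = 57.6.
%Δq = (57.6 − 36) / 36 × 100 = +60.00%.

+60.00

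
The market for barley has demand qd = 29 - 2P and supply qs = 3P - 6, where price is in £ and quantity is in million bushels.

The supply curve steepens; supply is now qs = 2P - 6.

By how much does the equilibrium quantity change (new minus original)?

Original equilibrium: 29 - 2P = 3P - 6 gives 35 = 5P, so P = 7 and q = 15.
The new curves are qd = 29 - 2P (demand) and qs = 2P - 6 (supply).
New equilibrium: 29 - 2P = 2P - 6 ⇒ 35 = 4P ⇒ P = 8.75, q = 11.5.
Δq = 11.5 − 15 = -3.5.

-3.5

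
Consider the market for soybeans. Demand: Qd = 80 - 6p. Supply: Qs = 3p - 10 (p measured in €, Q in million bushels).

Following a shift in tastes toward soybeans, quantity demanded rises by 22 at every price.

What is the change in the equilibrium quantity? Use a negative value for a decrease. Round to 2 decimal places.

+7.33

Original equilibrium: 80 - 6p = 3p - 10 gives 90 = 9p, so p = 10 and Q = 20.
The new curves are Qd = 102 - 6p (demand) and Qs = 3p - 10 (supply).
New equilibrium: 102 - 6p = 3p - 10 ⇒ 112 = 9p ⇒ p = 112/9 ≈ 12.4444, Q = 82/3 ≈ 27.3333.
ΔQ = 27.3333 − 20 = +7.33.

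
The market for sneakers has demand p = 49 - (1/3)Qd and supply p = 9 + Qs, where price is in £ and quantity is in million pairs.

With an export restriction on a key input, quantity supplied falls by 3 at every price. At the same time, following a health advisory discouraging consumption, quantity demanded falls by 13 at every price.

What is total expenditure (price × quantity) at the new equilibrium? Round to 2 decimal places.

894.25

Initially, 147 - 3p = p - 9, so 156 = 4p and p = 39, Q = 30.
After the shift, demand is Qd = 134 - 3p and supply is Qs = p - 12.
Setting them equal: 134 - 3p = p - 12 → 146 = 4p, so p = 36.5 and Q = 24.5.
New expenditure = 36.5 × 24.5 = 894.25.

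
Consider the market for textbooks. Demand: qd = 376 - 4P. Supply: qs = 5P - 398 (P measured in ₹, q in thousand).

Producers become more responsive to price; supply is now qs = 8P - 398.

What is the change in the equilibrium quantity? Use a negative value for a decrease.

Solve the original market: 376 - 4P = 5P - 398, hence P = 86 and q = 32.
After the shift, demand is qd = 376 - 4P and supply is qs = 8P - 398.
Setting them equal: 376 - 4P = 8P - 398 → 774 = 12P, so P = 64.5 and q = 118.
Δq = 118 − 32 = +86.

+86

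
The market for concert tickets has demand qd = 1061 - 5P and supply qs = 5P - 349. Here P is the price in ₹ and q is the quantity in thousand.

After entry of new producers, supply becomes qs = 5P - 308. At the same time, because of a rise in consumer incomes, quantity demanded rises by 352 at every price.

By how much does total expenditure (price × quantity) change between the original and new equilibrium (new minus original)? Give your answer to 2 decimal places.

+44889.25

Solve the original market: 1061 - 5P = 5P - 349, hence P = 141 and q = 356.
The shock moves the curves to qd = 1413 - 5P and qs = 5P - 308.
Setting them equal: 1413 - 5P = 5P - 308 → 1721 = 10P, so P = 172.1 and q = 552.5.
Expenditure moves from 141×356 = 50196 to 172.1×552.5 = 95085.25; change = +44889.25.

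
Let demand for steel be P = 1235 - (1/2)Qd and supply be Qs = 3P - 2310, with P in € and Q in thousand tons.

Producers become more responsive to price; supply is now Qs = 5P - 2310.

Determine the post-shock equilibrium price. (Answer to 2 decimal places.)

682.86

Before the shock: 2470 - 2P = 3P - 2310 ⇒ 4780 = 5P ⇒ P = 956, Q = 558.
After the shift, demand is Qd = 2470 - 2P and supply is Qs = 5P - 2310.
Clearing the new market: 2470 - 2P = 5P - 2310, so P = 4780/7 ≈ 682.8571 and Q = 7730/7 ≈ 1104.2857.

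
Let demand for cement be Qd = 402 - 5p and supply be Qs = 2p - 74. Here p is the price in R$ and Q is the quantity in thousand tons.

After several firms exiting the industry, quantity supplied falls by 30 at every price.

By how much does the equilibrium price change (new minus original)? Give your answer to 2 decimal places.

Original equilibrium: 402 - 5p = 2p - 74 gives 476 = 7p, so p = 68 and Q = 62.
After the shift, demand is Qd = 402 - 5p and supply is Qs = 2p - 104.
Setting them equal: 402 - 5p = 2p - 104 → 506 = 7p, so p = 506/7 ≈ 72.2857 and Q = 284/7 ≈ 40.5714.
Δp = 72.2857 − 68 = +4.29.

+4.29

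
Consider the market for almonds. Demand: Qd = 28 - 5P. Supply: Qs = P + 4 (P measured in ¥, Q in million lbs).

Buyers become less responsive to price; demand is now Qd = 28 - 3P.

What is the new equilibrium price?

Initially, 28 - 5P = P + 4, so 24 = 6P and P = 4, Q = 8.
The new curves are Qd = 28 - 3P (demand) and Qs = P + 4 (supply).
Setting them equal: 28 - 3P = P + 4 → 24 = 4P, so P = 6 and Q = 10.

6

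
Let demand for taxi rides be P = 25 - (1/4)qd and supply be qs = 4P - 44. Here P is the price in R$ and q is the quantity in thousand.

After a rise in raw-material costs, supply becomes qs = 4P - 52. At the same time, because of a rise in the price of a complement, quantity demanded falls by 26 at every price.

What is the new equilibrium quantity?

Initially, 100 - 4P = 4P - 44, so 144 = 8P and P = 18, q = 28.
With the change applied: demand qd = 74 - 4P, supply qs = 4P - 52.
New equilibrium: 74 - 4P = 4P - 52 ⇒ 126 = 8P ⇒ P = 15.75, q = 11.

11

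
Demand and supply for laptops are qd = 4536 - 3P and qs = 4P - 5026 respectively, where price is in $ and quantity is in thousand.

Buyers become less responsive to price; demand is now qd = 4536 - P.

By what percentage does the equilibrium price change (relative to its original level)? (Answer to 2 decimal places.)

+40.00

Solve the original market: 4536 - 3P = 4P - 5026, hence P = 1366 and q = 438.
The new curves are qd = 4536 - P (demand) and qs = 4P - 5026 (supply).
Equate the new curves: 4536 - P = 4P - 5026, giving 9562 = 5P, P = 1912.4, q = 2623.6.
%ΔP = (1912.4 − 1366) / 1366 × 100 = +40.00%.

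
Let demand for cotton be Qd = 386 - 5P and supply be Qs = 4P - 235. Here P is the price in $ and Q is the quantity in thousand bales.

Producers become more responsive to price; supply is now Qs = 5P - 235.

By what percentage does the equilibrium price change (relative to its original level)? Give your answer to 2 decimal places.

Before the shock: 386 - 5P = 4P - 235 ⇒ 621 = 9P ⇒ P = 69, Q = 41.
The new curves are Qd = 386 - 5P (demand) and Qs = 5P - 235 (supply).
Equate the new curves: 386 - 5P = 5P - 235, giving 621 = 10P, P = 62.1, Q = 75.5.
%ΔP = (62.1 − 69) / 69 × 100 = -10.00%.

-10.00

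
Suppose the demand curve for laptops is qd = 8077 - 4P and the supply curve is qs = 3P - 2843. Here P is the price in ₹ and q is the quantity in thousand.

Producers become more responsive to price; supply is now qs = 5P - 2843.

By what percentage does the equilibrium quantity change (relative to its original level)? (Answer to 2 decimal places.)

Solve the original market: 8077 - 4P = 3P - 2843, hence P = 1560 and q = 1837.
After the shift, demand is qd = 8077 - 4P and supply is qs = 5P - 2843.
Equate the new curves: 8077 - 4P = 5P - 2843, giving 10920 = 9P, P = 3640/3 ≈ 1213.3333, q = 9671/3 ≈ 3223.6667.
%Δq = (3223.6667 − 1837) / 1837 × 100 = +75.49%.

+75.49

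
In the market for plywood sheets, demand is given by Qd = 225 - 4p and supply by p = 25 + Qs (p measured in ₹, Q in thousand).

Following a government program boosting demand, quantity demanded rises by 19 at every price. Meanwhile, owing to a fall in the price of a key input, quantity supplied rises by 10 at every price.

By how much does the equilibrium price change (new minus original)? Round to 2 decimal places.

+1.80

Initially, 225 - 4p = p - 25, so 250 = 5p and p = 50, Q = 25.
With the change applied: demand Qd = 244 - 4p, supply Qs = p - 15.
Equate the new curves: 244 - 4p = p - 15, giving 259 = 5p, p = 51.8, Q = 36.8.
Δp = 51.8 − 50 = +1.80.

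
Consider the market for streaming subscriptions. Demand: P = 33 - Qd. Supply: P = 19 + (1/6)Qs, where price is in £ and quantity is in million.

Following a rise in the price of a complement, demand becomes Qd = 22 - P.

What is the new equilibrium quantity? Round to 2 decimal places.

2.57

Before the shock: 33 - P = 6P - 114 ⇒ 147 = 7P ⇒ P = 21, Q = 12.
The new curves are Qd = 22 - P (demand) and Qs = 6P - 114 (supply).
Equate the new curves: 22 - P = 6P - 114, giving 136 = 7P, P = 136/7 ≈ 19.4286, Q = 18/7 ≈ 2.5714.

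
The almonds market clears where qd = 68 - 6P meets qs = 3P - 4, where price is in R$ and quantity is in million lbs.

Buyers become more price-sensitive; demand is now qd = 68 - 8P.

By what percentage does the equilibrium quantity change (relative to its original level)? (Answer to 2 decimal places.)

-21.82

Initially, 68 - 6P = 3P - 4, so 72 = 9P and P = 8, q = 20.
After the shift, demand is qd = 68 - 8P and supply is qs = 3P - 4.
Clearing the new market: 68 - 8P = 3P - 4, so P = 72/11 ≈ 6.5455 and q = 172/11 ≈ 15.6364.
%Δq = (15.6364 − 20) / 20 × 100 = -21.82%.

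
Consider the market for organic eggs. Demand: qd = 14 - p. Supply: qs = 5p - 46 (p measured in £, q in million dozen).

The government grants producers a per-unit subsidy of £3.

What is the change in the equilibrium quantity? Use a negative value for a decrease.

Initially, 14 - p = 5p - 46, so 60 = 6p and p = 10, q = 4.
Since sellers receive the price plus the subsidy, the effective supply curve becomes qs = 5p - 31.
Equate the new curves: 14 - p = 5p - 31, giving 45 = 6p, p = 7.5, q = 6.5.
Δq = 6.5 − 4 = +2.5.

+2.5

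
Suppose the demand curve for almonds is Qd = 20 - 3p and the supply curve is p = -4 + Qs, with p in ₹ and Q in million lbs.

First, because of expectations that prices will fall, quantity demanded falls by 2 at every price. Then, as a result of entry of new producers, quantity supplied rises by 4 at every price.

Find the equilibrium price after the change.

Before the shock: 20 - 3p = p + 4 ⇒ 16 = 4p ⇒ p = 4, Q = 8.
The new curves are Qd = 18 - 3p (demand) and Qs = p + 8 (supply).
New equilibrium: 18 - 3p = p + 8 ⇒ 10 = 4p ⇒ p = 2.5, Q = 10.5.

2.5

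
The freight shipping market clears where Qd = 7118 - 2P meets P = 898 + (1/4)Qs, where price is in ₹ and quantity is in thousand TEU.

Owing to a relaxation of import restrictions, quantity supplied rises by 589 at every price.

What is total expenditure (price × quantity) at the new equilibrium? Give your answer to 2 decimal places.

Original equilibrium: 7118 - 2P = 4P - 3592 gives 10710 = 6P, so P = 1785 and Q = 3548.
With the change applied: demand Qd = 7118 - 2P, supply Qs = 4P - 3003.
New equilibrium: 7118 - 2P = 4P - 3003 ⇒ 10121 = 6P ⇒ P = 10121/6 ≈ 1686.8333, Q = 11233/3 ≈ 3744.3333.
New expenditure = 1686.8333 × 3744.3333 = 6316066.28.

6316066.28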